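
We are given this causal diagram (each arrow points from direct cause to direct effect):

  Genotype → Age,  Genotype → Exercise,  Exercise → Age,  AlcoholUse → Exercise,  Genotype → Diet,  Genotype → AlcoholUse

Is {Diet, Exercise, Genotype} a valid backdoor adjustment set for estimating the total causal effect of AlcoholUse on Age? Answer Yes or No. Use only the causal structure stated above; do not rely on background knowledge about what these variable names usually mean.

Backdoor paths from AlcoholUse to Age (paths whose first edge points into AlcoholUse):
  P1: AlcoholUse <- Genotype -> Exercise -> Age
  P2: AlcoholUse <- Genotype -> Age
Condition 1 (no descendant of AlcoholUse in the set): FAILS — Exercise is a descendant of AlcoholUse.
Condition 2 (every backdoor path blocked by {Diet, Exercise, Genotype}):
  P1: blocked at fork node Genotype ∈ conditioning set.
  P2: blocked at fork node Genotype ∈ conditioning set.
{Diet, Exercise, Genotype} does not satisfy the backdoor criterion.

No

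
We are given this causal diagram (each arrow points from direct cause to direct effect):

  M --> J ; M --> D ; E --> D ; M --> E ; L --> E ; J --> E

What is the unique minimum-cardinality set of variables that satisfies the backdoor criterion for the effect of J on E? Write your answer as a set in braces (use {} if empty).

Variables eligible for adjustment (non-descendants of J, excluding J and E): {L, M}.
Backdoor paths from J to E:
  P1: J <- M -> E
  P2: J <- M -> D <- E
The empty set is not sufficient: P1 (J <- M -> E) has no collider blocking it and no conditioned non-collider, so it is open.
Try {M}:
  P1: blocked at fork node M ∈ conditioning set.
  P2: blocked at fork node M ∈ conditioning set.
{M} contains no descendant of J and blocks every backdoor path.
No other singleton works — e.g. {L} leaves P1 open — so {M} is the unique smallest valid adjustment set.

{M}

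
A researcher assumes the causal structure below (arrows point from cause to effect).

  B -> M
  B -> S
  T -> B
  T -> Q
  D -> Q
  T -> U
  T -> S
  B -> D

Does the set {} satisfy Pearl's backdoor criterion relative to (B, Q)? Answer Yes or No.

No

Backdoor paths from B to Q (paths whose first edge points into B):
  P1: B <- T -> Q
Condition 1 (no descendant of B in the set): holds — descendants of B are {D, M, Q, S}; none are in {}.
Condition 2 (every backdoor path blocked by {}):
  P1: open — no interior node is in the conditioning set.
{} does not satisfy the backdoor criterion.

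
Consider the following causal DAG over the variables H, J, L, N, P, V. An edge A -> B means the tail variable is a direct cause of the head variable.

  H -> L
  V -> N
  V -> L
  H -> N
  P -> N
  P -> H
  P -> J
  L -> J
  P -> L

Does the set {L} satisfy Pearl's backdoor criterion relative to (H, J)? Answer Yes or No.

No

Backdoor paths from H to J (paths whose first edge points into H):
  P1: H <- P -> L -> J
  P2: H <- P -> J
  P3: H <- P -> N <- V -> L -> J
Condition 1 (no descendant of H in the set): FAILS — L is a descendant of H.
Condition 2 (every backdoor path blocked by {L}):
  P1: blocked at chain node L ∈ conditioning set.
  P2: open — no interior node is in the conditioning set.
  P3: blocked at collider N (neither it nor any descendant is in the conditioning set).
{L} does not satisfy the backdoor criterion.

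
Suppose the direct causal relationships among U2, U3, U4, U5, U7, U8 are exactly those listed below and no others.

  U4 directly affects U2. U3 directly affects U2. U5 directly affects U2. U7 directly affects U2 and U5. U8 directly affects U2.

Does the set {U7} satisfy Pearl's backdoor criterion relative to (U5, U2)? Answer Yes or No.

Yes

Backdoor paths from U5 to U2 (paths whose first edge points into U5):
  P1: U5 <- U7 -> U2
Condition 1 (no descendant of U5 in the set): holds — descendants of U5 are {U2}; none are in {U7}.
Condition 2 (every backdoor path blocked by {U7}):
  P1: blocked at fork node U7 ∈ conditioning set.
{U7} satisfies the backdoor criterion.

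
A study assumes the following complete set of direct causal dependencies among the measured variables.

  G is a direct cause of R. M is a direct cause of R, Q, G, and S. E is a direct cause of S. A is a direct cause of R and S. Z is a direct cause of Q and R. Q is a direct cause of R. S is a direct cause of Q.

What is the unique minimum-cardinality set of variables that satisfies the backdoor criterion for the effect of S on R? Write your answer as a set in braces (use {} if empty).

{A, M}

Variables eligible for adjustment (non-descendants of S, excluding S and R): {A, E, G, M, Z}.
Backdoor paths from S to R:
  P1: S <- M -> G -> R
  P2: S <- M -> Q <- Z -> R
  P3: S <- M -> Q -> R
  P4: S <- M -> R
  P5: S <- A -> R
The empty set is not sufficient: P1 (S <- M -> G -> R) has no collider blocking it and no conditioned non-collider, so it is open.
Try {A, M}:
  P1: blocked at fork node M ∈ conditioning set.
  P2: blocked at fork node M ∈ conditioning set.
  P3: blocked at fork node M ∈ conditioning set.
  P4: blocked at fork node M ∈ conditioning set.
  P5: blocked at fork node A ∈ conditioning set.
{A, M} contains no descendant of S and blocks every backdoor path.
Every element of {A, M} is needed (dropping A leaves P5 open; dropping M leaves P1 open), so no proper subset is valid.
Among all size-2 subsets of the eligible variables, only {A, M} blocks every backdoor path, so it is the unique smallest valid adjustment set.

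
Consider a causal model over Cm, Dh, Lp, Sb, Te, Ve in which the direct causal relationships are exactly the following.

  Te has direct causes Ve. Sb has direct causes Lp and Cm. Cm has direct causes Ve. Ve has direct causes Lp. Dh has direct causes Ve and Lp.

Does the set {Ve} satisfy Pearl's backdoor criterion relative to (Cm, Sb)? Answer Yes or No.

Backdoor paths from Cm to Sb (paths whose first edge points into Cm):
  P1: Cm <- Ve <- Lp -> Sb
  P2: Cm <- Ve -> Dh <- Lp -> Sb
Condition 1 (no descendant of Cm in the set): holds — descendants of Cm are {Sb}; none are in {Ve}.
Condition 2 (every backdoor path blocked by {Ve}):
  P1: blocked at chain node Ve ∈ conditioning set.
  P2: blocked at fork node Ve ∈ conditioning set.
{Ve} satisfies the backdoor criterion.

Yes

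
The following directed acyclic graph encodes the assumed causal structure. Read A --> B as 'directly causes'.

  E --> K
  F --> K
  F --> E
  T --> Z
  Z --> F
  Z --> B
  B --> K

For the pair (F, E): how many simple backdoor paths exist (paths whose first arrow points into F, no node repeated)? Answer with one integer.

1

A backdoor path from F to E is any simple undirected path whose first edge points into F (i.e. leaves F via a parent).
Parents of F: {Z}.
Enumerating:
  P1: F <- Z -> B -> K <- E
That exhausts the simple backdoor paths. Count: 1.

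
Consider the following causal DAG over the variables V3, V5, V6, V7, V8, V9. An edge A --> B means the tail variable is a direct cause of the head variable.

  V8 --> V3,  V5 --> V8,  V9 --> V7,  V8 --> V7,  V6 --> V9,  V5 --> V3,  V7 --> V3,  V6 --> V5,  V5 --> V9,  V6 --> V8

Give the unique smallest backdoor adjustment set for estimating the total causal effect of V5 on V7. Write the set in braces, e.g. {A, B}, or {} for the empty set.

Variables eligible for adjustment (non-descendants of V5, excluding V5 and V7): {V6}.
Backdoor paths from V5 to V7:
  P1: V5 <- V6 -> V8 -> V7
  P2: V5 <- V6 -> V8 -> V3 <- V7
  P3: V5 <- V6 -> V9 -> V7
The empty set is not sufficient: P1 (V5 <- V6 -> V8 -> V7) has no collider blocking it and no conditioned non-collider, so it is open.
Try {V6}:
  P1: blocked at fork node V6 ∈ conditioning set.
  P2: blocked at fork node V6 ∈ conditioning set.
  P3: blocked at fork node V6 ∈ conditioning set.
{V6} contains no descendant of V5 and blocks every backdoor path.
{V6} is the unique smallest valid adjustment set.

{V6}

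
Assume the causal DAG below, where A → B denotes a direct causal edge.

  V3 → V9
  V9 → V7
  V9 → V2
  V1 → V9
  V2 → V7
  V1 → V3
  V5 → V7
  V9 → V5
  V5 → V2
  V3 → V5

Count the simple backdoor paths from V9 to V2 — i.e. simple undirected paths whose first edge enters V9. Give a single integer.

4

A backdoor path from V9 to V2 is any simple undirected path whose first edge points into V9 (i.e. leaves V9 via a parent).
Parents of V9: {V1, V3}.
Enumerating:
  P1: V9 <- V1 -> V3 -> V5 -> V2
  P2: V9 <- V1 -> V3 -> V5 -> V7 <- V2
  P3: V9 <- V3 -> V5 -> V2
  P4: V9 <- V3 -> V5 -> V7 <- V2
That exhausts the simple backdoor paths. Count: 4.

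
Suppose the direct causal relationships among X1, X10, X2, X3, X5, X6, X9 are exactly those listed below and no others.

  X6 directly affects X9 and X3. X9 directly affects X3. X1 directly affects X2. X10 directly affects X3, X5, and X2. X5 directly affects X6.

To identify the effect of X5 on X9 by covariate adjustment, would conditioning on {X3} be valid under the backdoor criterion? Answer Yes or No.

Backdoor paths from X5 to X9 (paths whose first edge points into X5):
  P1: X5 <- X10 -> X3 <- X6 -> X9
  P2: X5 <- X10 -> X3 <- X9
Condition 1 (no descendant of X5 in the set): FAILS — X3 is a descendant of X5.
Condition 2 (every backdoor path blocked by {X3}):
  P1: open — collider(s) X3 are conditioned on (or have a conditioned descendant) and no non-collider on the path is in the set.
  P2: open — collider(s) X3 are conditioned on (or have a conditioned descendant) and no non-collider on the path is in the set.
{X3} does not satisfy the backdoor criterion.

No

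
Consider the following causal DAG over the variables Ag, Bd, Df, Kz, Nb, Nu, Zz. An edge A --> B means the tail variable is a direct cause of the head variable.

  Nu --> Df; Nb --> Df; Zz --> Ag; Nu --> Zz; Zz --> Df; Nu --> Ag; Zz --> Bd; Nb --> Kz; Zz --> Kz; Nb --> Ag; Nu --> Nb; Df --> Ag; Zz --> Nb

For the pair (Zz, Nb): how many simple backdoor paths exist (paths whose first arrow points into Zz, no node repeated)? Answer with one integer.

A backdoor path from Zz to Nb is any simple undirected path whose first edge points into Zz (i.e. leaves Zz via a parent).
Parents of Zz: {Nu}.
Enumerating:
  P1: Zz <- Nu -> Nb
  P2: Zz <- Nu -> Df <- Nb
  P3: Zz <- Nu -> Df -> Ag <- Nb
  P4: Zz <- Nu -> Ag <- Nb
  P5: Zz <- Nu -> Ag <- Df <- Nb
That exhausts the simple backdoor paths. Count: 5.

5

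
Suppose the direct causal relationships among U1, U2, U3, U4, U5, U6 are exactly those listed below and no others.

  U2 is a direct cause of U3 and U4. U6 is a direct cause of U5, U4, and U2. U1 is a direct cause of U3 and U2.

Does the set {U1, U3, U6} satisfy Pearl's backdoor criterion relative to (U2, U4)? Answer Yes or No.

Backdoor paths from U2 to U4 (paths whose first edge points into U2):
  P1: U2 <- U6 -> U4
Condition 1 (no descendant of U2 in the set): FAILS — U3 is a descendant of U2.
Condition 2 (every backdoor path blocked by {U1, U3, U6}):
  P1: blocked at fork node U6 ∈ conditioning set.
{U1, U3, U6} does not satisfy the backdoor criterion.

No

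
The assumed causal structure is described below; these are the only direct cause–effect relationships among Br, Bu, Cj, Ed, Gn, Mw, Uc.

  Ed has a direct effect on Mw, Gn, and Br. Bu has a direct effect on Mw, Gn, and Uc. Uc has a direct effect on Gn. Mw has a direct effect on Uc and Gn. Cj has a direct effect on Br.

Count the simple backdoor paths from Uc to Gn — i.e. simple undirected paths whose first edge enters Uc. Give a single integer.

A backdoor path from Uc to Gn is any simple undirected path whose first edge points into Uc (i.e. leaves Uc via a parent).
Parents of Uc: {Bu, Mw}.
Enumerating:
  P1: Uc <- Bu -> Mw <- Ed -> Gn
  P2: Uc <- Bu -> Mw -> Gn
  P3: Uc <- Bu -> Gn
  P4: Uc <- Mw <- Ed -> Gn
  P5: Uc <- Mw <- Bu -> Gn
  P6: Uc <- Mw -> Gn
That exhausts the simple backdoor paths. Count: 6.

6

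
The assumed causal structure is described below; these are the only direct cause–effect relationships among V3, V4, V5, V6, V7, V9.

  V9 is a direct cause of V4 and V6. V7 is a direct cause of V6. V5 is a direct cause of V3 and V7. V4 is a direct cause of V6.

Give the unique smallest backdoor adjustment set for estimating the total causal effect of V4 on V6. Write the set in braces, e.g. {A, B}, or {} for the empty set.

{V9}

Variables eligible for adjustment (non-descendants of V4, excluding V4 and V6): {V3, V5, V7, V9}.
Backdoor paths from V4 to V6:
  P1: V4 <- V9 -> V6
The empty set is not sufficient: P1 (V4 <- V9 -> V6) has no collider blocking it and no conditioned non-collider, so it is open.
Try {V9}:
  P1: blocked at fork node V9 ∈ conditioning set.
{V9} contains no descendant of V4 and blocks every backdoor path.
No other singleton works — e.g. {V5} leaves P1 open — so {V9} is the unique smallest valid adjustment set.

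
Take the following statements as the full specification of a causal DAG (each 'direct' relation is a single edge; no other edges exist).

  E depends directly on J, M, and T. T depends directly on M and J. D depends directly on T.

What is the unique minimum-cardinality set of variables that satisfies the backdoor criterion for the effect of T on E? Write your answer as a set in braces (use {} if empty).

Variables eligible for adjustment (non-descendants of T, excluding T and E): {J, M}.
Backdoor paths from T to E:
  P1: T <- J -> E
  P2: T <- M -> E
The empty set is not sufficient: P1 (T <- J -> E) has no collider blocking it and no conditioned non-collider, so it is open.
Try {J, M}:
  P1: blocked at fork node J ∈ conditioning set.
  P2: blocked at fork node M ∈ conditioning set.
{J, M} contains no descendant of T and blocks every backdoor path.
Every element of {J, M} is needed (dropping J leaves P1 open; dropping M leaves P2 open), so no proper subset is valid.
Among all size-2 subsets of the eligible variables, only {J, M} blocks every backdoor path, so it is the unique smallest valid adjustment set.

{J, M}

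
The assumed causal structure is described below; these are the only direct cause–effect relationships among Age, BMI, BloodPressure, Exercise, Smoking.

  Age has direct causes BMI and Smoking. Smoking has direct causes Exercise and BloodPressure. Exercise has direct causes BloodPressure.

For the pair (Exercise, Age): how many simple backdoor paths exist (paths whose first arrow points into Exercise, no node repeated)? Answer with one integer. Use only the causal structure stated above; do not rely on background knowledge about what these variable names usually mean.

1

A backdoor path from Exercise to Age is any simple undirected path whose first edge points into Exercise (i.e. leaves Exercise via a parent).
Parents of Exercise: {BloodPressure}.
Enumerating:
  P1: Exercise <- BloodPressure -> Smoking -> Age
That exhausts the simple backdoor paths. Count: 1.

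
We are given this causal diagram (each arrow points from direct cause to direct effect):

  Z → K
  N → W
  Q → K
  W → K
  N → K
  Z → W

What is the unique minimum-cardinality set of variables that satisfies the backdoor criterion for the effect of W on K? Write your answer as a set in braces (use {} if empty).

{N, Z}

Variables eligible for adjustment (non-descendants of W, excluding W and K): {N, Q, Z}.
Backdoor paths from W to K:
  P1: W <- Z -> K
  P2: W <- N -> K
The empty set is not sufficient: P1 (W <- Z -> K) has no collider blocking it and no conditioned non-collider, so it is open.
Try {N, Z}:
  P1: blocked at fork node Z ∈ conditioning set.
  P2: blocked at fork node N ∈ conditioning set.
{N, Z} contains no descendant of W and blocks every backdoor path.
Every element of {N, Z} is needed (dropping N leaves P2 open; dropping Z leaves P1 open), so no proper subset is valid.
Among all size-2 subsets of the eligible variables, only {N, Z} blocks every backdoor path, so it is the unique smallest valid adjustment set.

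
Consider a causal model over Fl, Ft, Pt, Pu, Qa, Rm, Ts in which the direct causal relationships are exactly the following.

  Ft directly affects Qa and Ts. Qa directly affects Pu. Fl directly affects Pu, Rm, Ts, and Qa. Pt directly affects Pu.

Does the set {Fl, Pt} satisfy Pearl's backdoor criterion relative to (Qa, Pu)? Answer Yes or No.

Yes

Backdoor paths from Qa to Pu (paths whose first edge points into Qa):
  P1: Qa <- Fl -> Pu
  P2: Qa <- Ft -> Ts <- Fl -> Pu
Condition 1 (no descendant of Qa in the set): holds — descendants of Qa are {Pu}; none are in {Fl, Pt}.
Condition 2 (every backdoor path blocked by {Fl, Pt}):
  P1: blocked at fork node Fl ∈ conditioning set.
  P2: blocked at collider Ts (neither it nor any descendant is in the conditioning set).
{Fl, Pt} satisfies the backdoor criterion.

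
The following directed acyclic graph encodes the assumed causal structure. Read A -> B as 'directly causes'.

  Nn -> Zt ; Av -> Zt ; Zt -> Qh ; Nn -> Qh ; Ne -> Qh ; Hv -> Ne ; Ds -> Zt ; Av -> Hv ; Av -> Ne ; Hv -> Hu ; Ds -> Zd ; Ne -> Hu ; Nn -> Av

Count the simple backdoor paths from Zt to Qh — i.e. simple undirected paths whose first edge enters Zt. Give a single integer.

A backdoor path from Zt to Qh is any simple undirected path whose first edge points into Zt (i.e. leaves Zt via a parent).
Parents of Zt: {Av, Ds, Nn}.
Enumerating:
  P1: Zt <- Nn -> Av -> Hv -> Ne -> Qh
  P2: Zt <- Nn -> Av -> Hv -> Hu <- Ne -> Qh
  P3: Zt <- Nn -> Av -> Ne -> Qh
  P4: Zt <- Nn -> Qh
  P5: Zt <- Av <- Nn -> Qh
  P6: Zt <- Av -> Hv -> Ne -> Qh
  P7: Zt <- Av -> Hv -> Hu <- Ne -> Qh
  P8: Zt <- Av -> Ne -> Qh
That exhausts the simple backdoor paths. Count: 8.

8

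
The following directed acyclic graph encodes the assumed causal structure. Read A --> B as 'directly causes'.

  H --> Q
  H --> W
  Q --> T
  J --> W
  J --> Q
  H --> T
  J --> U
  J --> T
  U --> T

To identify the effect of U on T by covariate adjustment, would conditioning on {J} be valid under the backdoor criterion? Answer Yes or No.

Backdoor paths from U to T (paths whose first edge points into U):
  P1: U <- J -> Q <- H -> T
  P2: U <- J -> Q -> T
  P3: U <- J -> T
  P4: U <- J -> W <- H -> Q -> T
  P5: U <- J -> W <- H -> T
Condition 1 (no descendant of U in the set): holds — descendants of U are {T}; none are in {J}.
Condition 2 (every backdoor path blocked by {J}):
  P1: blocked at fork node J ∈ conditioning set.
  P2: blocked at fork node J ∈ conditioning set.
  P3: blocked at fork node J ∈ conditioning set.
  P4: blocked at fork node J ∈ conditioning set.
  P5: blocked at fork node J ∈ conditioning set.
{J} satisfies the backdoor criterion.

Yes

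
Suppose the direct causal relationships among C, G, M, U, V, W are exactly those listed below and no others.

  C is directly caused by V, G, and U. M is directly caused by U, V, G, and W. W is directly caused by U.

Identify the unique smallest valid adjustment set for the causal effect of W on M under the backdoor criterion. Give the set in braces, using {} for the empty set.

{U}

Variables eligible for adjustment (non-descendants of W, excluding W and M): {C, G, U, V}.
Backdoor paths from W to M:
  P1: W <- U -> C <- G -> M
  P2: W <- U -> C <- V -> M
  P3: W <- U -> M
The empty set is not sufficient: P3 (W <- U -> M) has no collider blocking it and no conditioned non-collider, so it is open.
Try {U}:
  P1: blocked at fork node U ∈ conditioning set.
  P2: blocked at fork node U ∈ conditioning set.
  P3: blocked at fork node U ∈ conditioning set.
{U} contains no descendant of W and blocks every backdoor path.
No other singleton works — e.g. {G} leaves P3 open — so {U} is the unique smallest valid adjustment set.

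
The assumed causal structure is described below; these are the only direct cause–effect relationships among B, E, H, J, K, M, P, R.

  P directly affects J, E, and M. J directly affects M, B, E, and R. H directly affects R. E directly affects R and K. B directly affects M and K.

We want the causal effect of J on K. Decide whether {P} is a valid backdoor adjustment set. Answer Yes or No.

Backdoor paths from J to K (paths whose first edge points into J):
  P1: J <- P -> E -> K
  P2: J <- P -> M <- B -> K
Condition 1 (no descendant of J in the set): holds — descendants of J are {B, E, K, M, R}; none are in {P}.
Condition 2 (every backdoor path blocked by {P}):
  P1: blocked at fork node P ∈ conditioning set.
  P2: blocked at fork node P ∈ conditioning set.
{P} satisfies the backdoor criterion.

Yes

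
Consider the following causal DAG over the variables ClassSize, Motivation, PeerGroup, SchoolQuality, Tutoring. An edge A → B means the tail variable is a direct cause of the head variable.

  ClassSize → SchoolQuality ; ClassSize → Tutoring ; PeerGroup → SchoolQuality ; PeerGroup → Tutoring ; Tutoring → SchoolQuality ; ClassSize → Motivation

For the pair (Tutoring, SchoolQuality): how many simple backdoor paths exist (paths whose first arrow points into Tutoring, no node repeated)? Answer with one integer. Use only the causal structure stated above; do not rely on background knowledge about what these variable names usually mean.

2

A backdoor path from Tutoring to SchoolQuality is any simple undirected path whose first edge points into Tutoring (i.e. leaves Tutoring via a parent).
Parents of Tutoring: {ClassSize, PeerGroup}.
Enumerating:
  P1: Tutoring <- ClassSize -> SchoolQuality
  P2: Tutoring <- PeerGroup -> SchoolQuality
That exhausts the simple backdoor paths. Count: 2.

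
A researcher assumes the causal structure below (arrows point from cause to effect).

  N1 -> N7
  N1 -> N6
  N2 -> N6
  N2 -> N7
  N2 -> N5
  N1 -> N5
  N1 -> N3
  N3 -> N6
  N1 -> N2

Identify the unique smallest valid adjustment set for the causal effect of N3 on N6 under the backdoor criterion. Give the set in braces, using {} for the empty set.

{N1}

Variables eligible for adjustment (non-descendants of N3, excluding N3 and N6): {N1, N2, N5, N7}.
Backdoor paths from N3 to N6:
  P1: N3 <- N1 -> N2 -> N6
  P2: N3 <- N1 -> N5 <- N2 -> N6
  P3: N3 <- N1 -> N7 <- N2 -> N6
  P4: N3 <- N1 -> N6
The empty set is not sufficient: P1 (N3 <- N1 -> N2 -> N6) has no collider blocking it and no conditioned non-collider, so it is open.
Try {N1}:
  P1: blocked at fork node N1 ∈ conditioning set.
  P2: blocked at fork node N1 ∈ conditioning set.
  P3: blocked at fork node N1 ∈ conditioning set.
  P4: blocked at fork node N1 ∈ conditioning set.
{N1} contains no descendant of N3 and blocks every backdoor path.
No other singleton works — e.g. {N2} leaves P4 open — so {N1} is the unique smallest valid adjustment set.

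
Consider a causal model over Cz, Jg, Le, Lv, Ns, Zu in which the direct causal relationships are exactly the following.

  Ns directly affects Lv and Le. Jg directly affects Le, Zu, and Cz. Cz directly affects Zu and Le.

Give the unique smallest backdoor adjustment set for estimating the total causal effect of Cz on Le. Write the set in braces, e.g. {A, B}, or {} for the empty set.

Variables eligible for adjustment (non-descendants of Cz, excluding Cz and Le): {Jg, Lv, Ns}.
Backdoor paths from Cz to Le:
  P1: Cz <- Jg -> Le
The empty set is not sufficient: P1 (Cz <- Jg -> Le) has no collider blocking it and no conditioned non-collider, so it is open.
Try {Jg}:
  P1: blocked at fork node Jg ∈ conditioning set.
{Jg} contains no descendant of Cz and blocks every backdoor path.
No other singleton works — e.g. {Ns} leaves P1 open — so {Jg} is the unique smallest valid adjustment set.

{Jg}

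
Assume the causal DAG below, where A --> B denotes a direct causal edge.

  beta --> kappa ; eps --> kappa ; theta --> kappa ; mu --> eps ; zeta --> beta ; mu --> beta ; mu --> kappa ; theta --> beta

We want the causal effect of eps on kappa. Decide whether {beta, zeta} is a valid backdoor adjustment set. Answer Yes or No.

Backdoor paths from eps to kappa (paths whose first edge points into eps):
  P1: eps <- mu -> beta <- theta -> kappa
  P2: eps <- mu -> beta -> kappa
  P3: eps <- mu -> kappa
Condition 1 (no descendant of eps in the set): holds — descendants of eps are {kappa}; none are in {beta, zeta}.
Condition 2 (every backdoor path blocked by {beta, zeta}):
  P1: open — collider(s) beta are conditioned on (or have a conditioned descendant) and no non-collider on the path is in the set.
  P2: blocked at chain node beta ∈ conditioning set.
  P3: open — no interior node is in the conditioning set.
{beta, zeta} does not satisfy the backdoor criterion.

No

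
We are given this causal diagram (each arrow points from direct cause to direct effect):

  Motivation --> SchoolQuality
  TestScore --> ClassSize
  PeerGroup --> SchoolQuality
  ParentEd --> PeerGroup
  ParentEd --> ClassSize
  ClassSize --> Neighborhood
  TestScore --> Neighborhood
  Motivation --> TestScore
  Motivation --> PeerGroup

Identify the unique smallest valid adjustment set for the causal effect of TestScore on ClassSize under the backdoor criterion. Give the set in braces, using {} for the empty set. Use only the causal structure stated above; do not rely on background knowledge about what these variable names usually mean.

Variables eligible for adjustment (non-descendants of TestScore, excluding TestScore and ClassSize): {Motivation, ParentEd, PeerGroup, SchoolQuality}.
Backdoor paths from TestScore to ClassSize:
  P1: TestScore <- Motivation -> PeerGroup <- ParentEd -> ClassSize
  P2: TestScore <- Motivation -> SchoolQuality <- PeerGroup <- ParentEd -> ClassSize
Each backdoor path contains an unconditioned collider, so every path is already blocked with the empty conditioning set:
  P1: blocked at collider PeerGroup (neither it nor any descendant is in the conditioning set).
  P2: blocked at collider SchoolQuality (neither it nor any descendant is in the conditioning set).
The empty set is therefore the unique smallest valid set.

{}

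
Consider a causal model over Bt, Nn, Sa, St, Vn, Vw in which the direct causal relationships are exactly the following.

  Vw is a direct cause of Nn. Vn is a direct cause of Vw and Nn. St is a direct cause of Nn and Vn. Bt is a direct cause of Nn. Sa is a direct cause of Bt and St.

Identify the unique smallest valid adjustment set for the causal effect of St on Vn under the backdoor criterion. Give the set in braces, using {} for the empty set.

Variables eligible for adjustment (non-descendants of St, excluding St and Vn): {Bt, Sa}.
Backdoor paths from St to Vn:
  P1: St <- Sa -> Bt -> Nn <- Vn
  P2: St <- Sa -> Bt -> Nn <- Vw <- Vn
Each backdoor path contains an unconditioned collider, so every path is already blocked with the empty conditioning set:
  P1: blocked at collider Nn (neither it nor any descendant is in the conditioning set).
  P2: blocked at collider Nn (neither it nor any descendant is in the conditioning set).
The empty set is therefore the unique smallest valid set.

{}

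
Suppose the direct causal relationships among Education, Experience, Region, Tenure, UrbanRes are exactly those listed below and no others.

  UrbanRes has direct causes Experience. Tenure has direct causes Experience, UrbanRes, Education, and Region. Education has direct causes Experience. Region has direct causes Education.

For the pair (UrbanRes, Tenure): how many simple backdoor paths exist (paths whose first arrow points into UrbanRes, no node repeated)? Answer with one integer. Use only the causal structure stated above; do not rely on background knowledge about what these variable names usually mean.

3

A backdoor path from UrbanRes to Tenure is any simple undirected path whose first edge points into UrbanRes (i.e. leaves UrbanRes via a parent).
Parents of UrbanRes: {Experience}.
Enumerating:
  P1: UrbanRes <- Experience -> Education -> Region -> Tenure
  P2: UrbanRes <- Experience -> Education -> Tenure
  P3: UrbanRes <- Experience -> Tenure
That exhausts the simple backdoor paths. Count: 3.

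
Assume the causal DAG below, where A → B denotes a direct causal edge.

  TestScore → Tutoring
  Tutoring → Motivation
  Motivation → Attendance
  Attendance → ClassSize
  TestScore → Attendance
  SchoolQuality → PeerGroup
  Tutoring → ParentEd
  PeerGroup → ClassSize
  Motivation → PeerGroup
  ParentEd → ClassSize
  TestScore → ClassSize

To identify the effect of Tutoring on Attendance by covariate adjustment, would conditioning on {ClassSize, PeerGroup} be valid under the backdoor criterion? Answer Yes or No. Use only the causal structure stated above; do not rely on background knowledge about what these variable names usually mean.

No

Backdoor paths from Tutoring to Attendance (paths whose first edge points into Tutoring):
  P1: Tutoring <- TestScore -> Attendance
  P2: Tutoring <- TestScore -> ClassSize <- Attendance
  P3: Tutoring <- TestScore -> ClassSize <- PeerGroup <- Motivation -> Attendance
Condition 1 (no descendant of Tutoring in the set): FAILS — ClassSize and PeerGroup are descendants of Tutoring.
Condition 2 (every backdoor path blocked by {ClassSize, PeerGroup}):
  P1: open — no interior node is in the conditioning set.
  P2: open — collider(s) ClassSize are conditioned on (or have a conditioned descendant) and no non-collider on the path is in the set.
  P3: blocked at chain node PeerGroup ∈ conditioning set.
{ClassSize, PeerGroup} does not satisfy the backdoor criterion.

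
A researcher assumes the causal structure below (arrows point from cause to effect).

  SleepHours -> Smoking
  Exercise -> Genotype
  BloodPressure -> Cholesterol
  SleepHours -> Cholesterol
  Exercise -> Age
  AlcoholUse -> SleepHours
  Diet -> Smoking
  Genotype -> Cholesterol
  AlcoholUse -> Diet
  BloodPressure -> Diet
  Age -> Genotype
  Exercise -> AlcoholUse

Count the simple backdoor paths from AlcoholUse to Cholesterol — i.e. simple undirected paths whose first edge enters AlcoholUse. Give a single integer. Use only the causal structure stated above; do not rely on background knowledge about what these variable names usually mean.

2

A backdoor path from AlcoholUse to Cholesterol is any simple undirected path whose first edge points into AlcoholUse (i.e. leaves AlcoholUse via a parent).
Parents of AlcoholUse: {Exercise}.
Enumerating:
  P1: AlcoholUse <- Exercise -> Age -> Genotype -> Cholesterol
  P2: AlcoholUse <- Exercise -> Genotype -> Cholesterol
That exhausts the simple backdoor paths. Count: 2.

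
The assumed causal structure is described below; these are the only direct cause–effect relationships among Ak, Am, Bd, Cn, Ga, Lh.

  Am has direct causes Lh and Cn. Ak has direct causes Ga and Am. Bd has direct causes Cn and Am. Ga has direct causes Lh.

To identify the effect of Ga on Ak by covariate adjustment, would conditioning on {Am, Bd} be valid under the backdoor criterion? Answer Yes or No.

Yes

Backdoor paths from Ga to Ak (paths whose first edge points into Ga):
  P1: Ga <- Lh -> Am -> Ak
Condition 1 (no descendant of Ga in the set): holds — descendants of Ga are {Ak}; none are in {Am, Bd}.
Condition 2 (every backdoor path blocked by {Am, Bd}):
  P1: blocked at chain node Am ∈ conditioning set.
{Am, Bd} satisfies the backdoor criterion.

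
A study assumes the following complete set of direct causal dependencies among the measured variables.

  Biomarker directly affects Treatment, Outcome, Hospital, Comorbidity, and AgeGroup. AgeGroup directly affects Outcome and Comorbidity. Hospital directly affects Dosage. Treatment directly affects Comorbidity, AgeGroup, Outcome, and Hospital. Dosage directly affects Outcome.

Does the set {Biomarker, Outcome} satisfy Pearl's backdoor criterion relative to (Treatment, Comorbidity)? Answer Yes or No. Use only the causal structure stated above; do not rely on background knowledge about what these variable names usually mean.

No

Backdoor paths from Treatment to Comorbidity (paths whose first edge points into Treatment):
  P1: Treatment <- Biomarker -> AgeGroup -> Comorbidity
  P2: Treatment <- Biomarker -> Hospital -> Dosage -> Outcome <- AgeGroup -> Comorbidity
  P3: Treatment <- Biomarker -> Outcome <- AgeGroup -> Comorbidity
  P4: Treatment <- Biomarker -> Comorbidity
Condition 1 (no descendant of Treatment in the set): FAILS — Outcome is a descendant of Treatment.
Condition 2 (every backdoor path blocked by {Biomarker, Outcome}):
  P1: blocked at fork node Biomarker ∈ conditioning set.
  P2: blocked at fork node Biomarker ∈ conditioning set.
  P3: blocked at fork node Biomarker ∈ conditioning set.
  P4: blocked at fork node Biomarker ∈ conditioning set.
{Biomarker, Outcome} does not satisfy the backdoor criterion.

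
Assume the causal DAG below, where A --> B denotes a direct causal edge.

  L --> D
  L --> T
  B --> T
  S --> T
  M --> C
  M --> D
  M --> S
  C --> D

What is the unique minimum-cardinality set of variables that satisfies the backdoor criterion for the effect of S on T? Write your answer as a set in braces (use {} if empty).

{}

Variables eligible for adjustment (non-descendants of S, excluding S and T): {B, C, D, L, M}.
Backdoor paths from S to T:
  P1: S <- M -> C -> D <- L -> T
  P2: S <- M -> D <- L -> T
Each backdoor path contains an unconditioned collider, so every path is already blocked with the empty conditioning set:
  P1: blocked at collider D (neither it nor any descendant is in the conditioning set).
  P2: blocked at collider D (neither it nor any descendant is in the conditioning set).
The empty set is therefore the unique smallest valid set.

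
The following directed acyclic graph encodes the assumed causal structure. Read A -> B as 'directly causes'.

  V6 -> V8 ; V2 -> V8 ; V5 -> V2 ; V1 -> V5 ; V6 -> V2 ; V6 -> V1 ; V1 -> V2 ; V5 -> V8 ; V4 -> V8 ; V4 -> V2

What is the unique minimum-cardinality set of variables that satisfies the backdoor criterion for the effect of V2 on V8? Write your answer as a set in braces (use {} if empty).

{V4, V5, V6}

Variables eligible for adjustment (non-descendants of V2, excluding V2 and V8): {V1, V4, V5, V6}.
Backdoor paths from V2 to V8:
  P1: V2 <- V6 -> V1 -> V5 -> V8
  P2: V2 <- V6 -> V8
  P3: V2 <- V1 <- V6 -> V8
  P4: V2 <- V1 -> V5 -> V8
  P5: V2 <- V4 -> V8
  P6: V2 <- V5 <- V1 <- V6 -> V8
  P7: V2 <- V5 -> V8
The empty set is not sufficient: P1 (V2 <- V6 -> V1 -> V5 -> V8) has no collider blocking it and no conditioned non-collider, so it is open.
Try {V4, V5, V6}:
  P1: blocked at fork node V6 ∈ conditioning set.
  P2: blocked at fork node V6 ∈ conditioning set.
  P3: blocked at fork node V6 ∈ conditioning set.
  P4: blocked at chain node V5 ∈ conditioning set.
  P5: blocked at fork node V4 ∈ conditioning set.
  P6: blocked at chain node V5 ∈ conditioning set.
  P7: blocked at fork node V5 ∈ conditioning set.
{V4, V5, V6} contains no descendant of V2 and blocks every backdoor path.
Every element of {V4, V5, V6} is needed (dropping V4 leaves P5 open; dropping V5 leaves P4 open; dropping V6 leaves P2 open), so no proper subset is valid.
Among all size-3 subsets of the eligible variables, only {V4, V5, V6} blocks every backdoor path, so it is the unique smallest valid adjustment set.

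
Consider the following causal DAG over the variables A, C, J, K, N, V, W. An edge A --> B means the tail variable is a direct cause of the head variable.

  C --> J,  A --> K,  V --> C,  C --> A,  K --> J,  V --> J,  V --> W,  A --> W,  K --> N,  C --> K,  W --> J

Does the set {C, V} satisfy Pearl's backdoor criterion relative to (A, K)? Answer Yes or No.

Yes

Backdoor paths from A to K (paths whose first edge points into A):
  P1: A <- C <- V -> W -> J <- K
  P2: A <- C <- V -> J <- K
  P3: A <- C -> K
  P4: A <- C -> J <- K
Condition 1 (no descendant of A in the set): holds — descendants of A are {J, K, N, W}; none are in {C, V}.
Condition 2 (every backdoor path blocked by {C, V}):
  P1: blocked at chain node C ∈ conditioning set.
  P2: blocked at chain node C ∈ conditioning set.
  P3: blocked at fork node C ∈ conditioning set.
  P4: blocked at fork node C ∈ conditioning set.
{C, V} satisfies the backdoor criterion.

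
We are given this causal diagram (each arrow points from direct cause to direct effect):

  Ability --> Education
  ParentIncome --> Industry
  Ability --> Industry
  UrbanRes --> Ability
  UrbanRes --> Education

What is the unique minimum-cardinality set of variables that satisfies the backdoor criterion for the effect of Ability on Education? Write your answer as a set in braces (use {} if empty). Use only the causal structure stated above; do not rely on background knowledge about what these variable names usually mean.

Variables eligible for adjustment (non-descendants of Ability, excluding Ability and Education): {ParentIncome, UrbanRes}.
Backdoor paths from Ability to Education:
  P1: Ability <- UrbanRes -> Education
The empty set is not sufficient: P1 (Ability <- UrbanRes -> Education) has no collider blocking it and no conditioned non-collider, so it is open.
Try {UrbanRes}:
  P1: blocked at fork node UrbanRes ∈ conditioning set.
{UrbanRes} contains no descendant of Ability and blocks every backdoor path.
No other singleton works — e.g. {ParentIncome} leaves P1 open — so {UrbanRes} is the unique smallest valid adjustment set.

{UrbanRes}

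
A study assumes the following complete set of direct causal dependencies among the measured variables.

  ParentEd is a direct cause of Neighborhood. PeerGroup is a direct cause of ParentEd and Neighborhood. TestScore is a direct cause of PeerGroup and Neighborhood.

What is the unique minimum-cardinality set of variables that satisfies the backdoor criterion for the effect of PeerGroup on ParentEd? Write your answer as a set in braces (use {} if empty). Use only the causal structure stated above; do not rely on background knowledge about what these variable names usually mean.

Variables eligible for adjustment (non-descendants of PeerGroup, excluding PeerGroup and ParentEd): {TestScore}.
Backdoor paths from PeerGroup to ParentEd:
  P1: PeerGroup <- TestScore -> Neighborhood <- ParentEd
Each backdoor path contains an unconditioned collider, so every path is already blocked with the empty conditioning set:
  P1: blocked at collider Neighborhood (neither it nor any descendant is in the conditioning set).
The empty set is therefore the unique smallest valid set.

{}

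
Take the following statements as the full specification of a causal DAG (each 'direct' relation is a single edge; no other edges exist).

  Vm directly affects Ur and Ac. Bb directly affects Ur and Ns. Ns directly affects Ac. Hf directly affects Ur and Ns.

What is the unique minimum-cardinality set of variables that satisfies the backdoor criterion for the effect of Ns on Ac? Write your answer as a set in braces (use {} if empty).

{}

Variables eligible for adjustment (non-descendants of Ns, excluding Ns and Ac): {Bb, Hf, Ur, Vm}.
Backdoor paths from Ns to Ac:
  P1: Ns <- Bb -> Ur <- Vm -> Ac
  P2: Ns <- Hf -> Ur <- Vm -> Ac
Each backdoor path contains an unconditioned collider, so every path is already blocked with the empty conditioning set:
  P1: blocked at collider Ur (neither it nor any descendant is in the conditioning set).
  P2: blocked at collider Ur (neither it nor any descendant is in the conditioning set).
The empty set is therefore the unique smallest valid set.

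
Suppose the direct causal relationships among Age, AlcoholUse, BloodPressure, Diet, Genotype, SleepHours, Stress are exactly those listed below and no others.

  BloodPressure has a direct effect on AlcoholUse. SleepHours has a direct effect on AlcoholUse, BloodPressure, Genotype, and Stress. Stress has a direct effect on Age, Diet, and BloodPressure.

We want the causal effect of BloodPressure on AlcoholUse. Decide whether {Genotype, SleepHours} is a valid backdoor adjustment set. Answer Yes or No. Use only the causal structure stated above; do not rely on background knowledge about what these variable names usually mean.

Backdoor paths from BloodPressure to AlcoholUse (paths whose first edge points into BloodPressure):
  P1: BloodPressure <- SleepHours -> AlcoholUse
  P2: BloodPressure <- Stress <- SleepHours -> AlcoholUse
Condition 1 (no descendant of BloodPressure in the set): holds — descendants of BloodPressure are {AlcoholUse}; none are in {Genotype, SleepHours}.
Condition 2 (every backdoor path blocked by {Genotype, SleepHours}):
  P1: blocked at fork node SleepHours ∈ conditioning set.
  P2: blocked at fork node SleepHours ∈ conditioning set.
{Genotype, SleepHours} satisfies the backdoor criterion.

Yes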